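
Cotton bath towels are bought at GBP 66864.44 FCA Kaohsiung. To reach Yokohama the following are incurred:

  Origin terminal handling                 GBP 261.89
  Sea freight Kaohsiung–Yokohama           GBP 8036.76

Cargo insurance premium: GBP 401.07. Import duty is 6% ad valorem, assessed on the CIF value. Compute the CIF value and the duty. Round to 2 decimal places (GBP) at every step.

CIF = FCA price + pre-shipment costs + freight + insurance
CIF = 66864.44 + 261.89 + 8036.76 + 401.07 = 75564.16
Import duty = 75564.16 × 6% = 4533.85

CIF value: GBP 75564.16; import duty: GBP 4533.85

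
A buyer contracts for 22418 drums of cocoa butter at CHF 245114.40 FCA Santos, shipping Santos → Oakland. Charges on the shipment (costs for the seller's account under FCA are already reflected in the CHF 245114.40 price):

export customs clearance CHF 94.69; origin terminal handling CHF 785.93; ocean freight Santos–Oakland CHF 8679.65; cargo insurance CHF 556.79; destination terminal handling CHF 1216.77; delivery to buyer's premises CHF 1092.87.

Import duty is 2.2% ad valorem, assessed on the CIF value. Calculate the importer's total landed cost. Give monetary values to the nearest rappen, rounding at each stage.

FCA: the seller delivers export-cleared goods to the carrier; the buyer bears costs from that point.
Already in the invoice (seller's account under FCA): export clearance — exclude.
CIF value = FCA price + origin terminal + freight + insurance = 245114.40 + 785.93 + 8679.65 + 556.79 = 255136.77
Import duty = 255136.77 × 2.2% = 5613.01
Buyer bears: origin terminal 785.93 + freight 8679.65 + insurance 556.79 + destination terminal 1216.77 + delivery 1092.87 + duty 5613.01 = 17945.02
Landed cost = invoice 245114.40 + 17945.02 = 263059.42

Total landed cost: CHF 263059.42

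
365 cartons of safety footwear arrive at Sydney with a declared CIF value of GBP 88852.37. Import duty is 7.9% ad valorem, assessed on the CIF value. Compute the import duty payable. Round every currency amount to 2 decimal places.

Import duty: GBP 7019.34

Import duty = 88852.37 × 7.9% = 7019.34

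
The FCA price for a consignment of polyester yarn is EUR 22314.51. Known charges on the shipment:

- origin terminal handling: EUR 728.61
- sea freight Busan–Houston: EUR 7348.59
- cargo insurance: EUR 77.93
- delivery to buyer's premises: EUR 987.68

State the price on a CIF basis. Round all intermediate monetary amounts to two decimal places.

CIF price: EUR 30469.64

Not relevant to the conversion: delivery — on the buyer under both terms; not part of either seller's price.
From FCA to CIF, the seller additionally bears: origin terminal, freight, insurance.
CIF price = 22314.51 + 728.61 + 7348.59 + 77.93 = 30469.64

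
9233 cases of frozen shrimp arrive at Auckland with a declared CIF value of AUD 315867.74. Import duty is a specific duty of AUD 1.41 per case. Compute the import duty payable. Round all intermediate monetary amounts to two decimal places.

Import duty: AUD 13018.53

Import duty = 9233 × 1.41 = 13018.53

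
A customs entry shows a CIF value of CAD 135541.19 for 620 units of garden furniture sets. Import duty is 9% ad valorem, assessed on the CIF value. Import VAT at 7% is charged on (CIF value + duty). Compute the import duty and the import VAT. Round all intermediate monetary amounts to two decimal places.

Import duty = 135541.19 × 9% = 12198.71
VAT base = CIF + duty = 135541.19 + 12198.71 = 147739.90
Import VAT = 147739.90 × 7% = 10341.79

Import duty: CAD 12198.71; import VAT: CAD 10341.79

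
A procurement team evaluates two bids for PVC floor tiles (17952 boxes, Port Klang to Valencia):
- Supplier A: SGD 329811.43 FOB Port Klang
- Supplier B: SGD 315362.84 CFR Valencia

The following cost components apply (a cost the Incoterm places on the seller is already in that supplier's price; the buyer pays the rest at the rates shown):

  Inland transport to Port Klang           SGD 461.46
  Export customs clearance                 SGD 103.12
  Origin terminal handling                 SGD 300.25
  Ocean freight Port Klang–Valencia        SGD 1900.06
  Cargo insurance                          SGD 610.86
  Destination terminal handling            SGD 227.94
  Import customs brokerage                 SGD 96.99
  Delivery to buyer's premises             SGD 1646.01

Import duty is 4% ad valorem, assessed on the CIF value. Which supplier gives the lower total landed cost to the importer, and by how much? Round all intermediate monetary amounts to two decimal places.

Supplier A (FOB):
CIF value = FOB price + freight + insurance = 329811.43 + 1900.06 + 610.86 = 332322.35
Import duty = 332322.35 × 4% = 13292.89
Buyer bears (A): 1900.06 + 610.86 + 227.94 + 96.99 + 1646.01 = 4481.86
Landed cost (A) = invoice 329811.43 + 4481.86 + duty 13292.89 = 347586.18
Supplier B (CFR):
CIF value = CFR price + insurance = 315362.84 + 610.86 = 315973.70
Import duty = 315973.70 × 4% = 12638.95
Buyer bears (B): 610.86 + 227.94 + 96.99 + 1646.01 = 2581.80
Landed cost (B) = invoice 315362.84 + 2581.80 + duty 12638.95 = 330583.59
Difference = |347586.18 − 330583.59| = 17002.59

Supplier B is cheaper by SGD 17002.59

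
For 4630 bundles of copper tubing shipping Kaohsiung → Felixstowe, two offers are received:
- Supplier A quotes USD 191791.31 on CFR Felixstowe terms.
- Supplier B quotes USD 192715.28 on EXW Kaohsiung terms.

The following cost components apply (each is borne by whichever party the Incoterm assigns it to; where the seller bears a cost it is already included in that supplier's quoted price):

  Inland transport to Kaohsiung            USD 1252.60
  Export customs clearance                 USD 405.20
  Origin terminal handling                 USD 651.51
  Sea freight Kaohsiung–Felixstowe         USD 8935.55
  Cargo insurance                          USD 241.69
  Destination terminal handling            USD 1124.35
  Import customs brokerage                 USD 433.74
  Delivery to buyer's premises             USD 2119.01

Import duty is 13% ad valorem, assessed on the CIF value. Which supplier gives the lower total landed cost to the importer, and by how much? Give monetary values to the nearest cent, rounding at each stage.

Supplier A (CFR):
CIF value = CFR price + insurance = 191791.31 + 241.69 = 192033.00
Import duty = 192033.00 × 13% = 24964.29
Buyer bears (A): 241.69 + 1124.35 + 433.74 + 2119.01 = 3918.79
Landed cost (A) = invoice 191791.31 + 3918.79 + duty 24964.29 = 220674.39
Supplier B (EXW):
CIF value = EXW price + inland to port + export clearance + origin terminal + freight + insurance = 192715.28 + 1252.60 + 405.20 + 651.51 + 8935.55 + 241.69 = 204201.83
Import duty = 204201.83 × 13% = 26546.24
Buyer bears (B): 1252.60 + 405.20 + 651.51 + 8935.55 + 241.69 + 1124.35 + 433.74 + 2119.01 = 15163.65
Landed cost (B) = invoice 192715.28 + 15163.65 + duty 26546.24 = 234425.17
Difference = |220674.39 − 234425.17| = 13750.78

Supplier A is cheaper by USD 13750.78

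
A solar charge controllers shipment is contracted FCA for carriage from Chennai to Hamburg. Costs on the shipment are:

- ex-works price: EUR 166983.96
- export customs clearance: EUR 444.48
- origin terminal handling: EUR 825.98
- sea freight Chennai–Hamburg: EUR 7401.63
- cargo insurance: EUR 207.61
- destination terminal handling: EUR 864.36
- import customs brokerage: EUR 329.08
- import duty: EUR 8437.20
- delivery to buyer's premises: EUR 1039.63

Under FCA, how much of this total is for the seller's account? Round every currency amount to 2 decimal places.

FCA: the seller delivers export-cleared goods to the carrier; the buyer bears costs from that point.
Seller's account: goods 166983.96 + export clearance 444.48 = 167428.44
Buyer's account: origin terminal 825.98 + freight 7401.63 + insurance 207.61 + destination terminal 864.36 + brokerage 329.08 + duty 8437.20 + delivery 1039.63 = 19105.49

Seller's account: EUR 167428.44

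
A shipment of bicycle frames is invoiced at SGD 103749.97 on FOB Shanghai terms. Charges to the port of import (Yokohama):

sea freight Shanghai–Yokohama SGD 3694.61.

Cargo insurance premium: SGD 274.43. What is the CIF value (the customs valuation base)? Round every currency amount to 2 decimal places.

CIF value: SGD 107719.01

CIF = FOB price + freight + insurance
CIF = 103749.97 + 3694.61 + 274.43 = 107719.01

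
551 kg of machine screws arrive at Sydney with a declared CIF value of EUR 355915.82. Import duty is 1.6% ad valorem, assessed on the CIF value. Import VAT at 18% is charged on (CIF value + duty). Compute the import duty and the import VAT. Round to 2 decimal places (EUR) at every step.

Import duty: EUR 5694.65; import VAT: EUR 65089.88

Import duty = 355915.82 × 1.6% = 5694.65
VAT base = CIF + duty = 355915.82 + 5694.65 = 361610.47
Import VAT = 361610.47 × 18% = 65089.88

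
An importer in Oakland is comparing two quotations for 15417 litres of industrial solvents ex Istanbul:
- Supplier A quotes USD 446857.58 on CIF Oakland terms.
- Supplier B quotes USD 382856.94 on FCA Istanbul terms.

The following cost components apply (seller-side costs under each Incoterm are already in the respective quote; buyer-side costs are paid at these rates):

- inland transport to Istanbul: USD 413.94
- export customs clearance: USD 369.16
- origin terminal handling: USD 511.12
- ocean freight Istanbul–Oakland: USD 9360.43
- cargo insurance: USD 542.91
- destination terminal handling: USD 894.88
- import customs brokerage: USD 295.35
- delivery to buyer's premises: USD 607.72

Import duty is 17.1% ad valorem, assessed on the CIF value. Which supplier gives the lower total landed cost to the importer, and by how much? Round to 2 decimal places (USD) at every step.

Supplier A (CIF):
The CIF price already equals the CIF value: 446857.58
Import duty = 446857.58 × 17.1% = 76412.65
Buyer bears (A): 894.88 + 295.35 + 607.72 = 1797.95
Landed cost (A) = invoice 446857.58 + 1797.95 + duty 76412.65 = 525068.18
Supplier B (FCA):
CIF value = FCA price + origin terminal + freight + insurance = 382856.94 + 511.12 + 9360.43 + 542.91 = 393271.40
Import duty = 393271.40 × 17.1% = 67249.41
Buyer bears (B): 511.12 + 9360.43 + 542.91 + 894.88 + 295.35 + 607.72 = 12212.41
Landed cost (B) = invoice 382856.94 + 12212.41 + duty 67249.41 = 462318.76
Difference = |525068.18 − 462318.76| = 62749.42

Supplier B is cheaper by USD 62749.42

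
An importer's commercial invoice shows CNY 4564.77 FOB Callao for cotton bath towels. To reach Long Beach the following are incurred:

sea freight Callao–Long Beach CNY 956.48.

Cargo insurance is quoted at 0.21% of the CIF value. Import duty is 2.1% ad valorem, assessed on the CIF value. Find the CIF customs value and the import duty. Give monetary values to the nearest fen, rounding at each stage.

Let C be the CIF value. C = FOB price + freight + 0.21% × C
C − 0.21% × C = 4564.77 + 956.48
0.9979 × C = 5521.25
C = 5521.25 / 0.9979 = 5532.87
Insurance premium = 0.21% × 5532.87 = 11.62
Import duty = 5532.87 × 2.1% = 116.19

CIF value: CNY 5532.87; import duty: CNY 116.19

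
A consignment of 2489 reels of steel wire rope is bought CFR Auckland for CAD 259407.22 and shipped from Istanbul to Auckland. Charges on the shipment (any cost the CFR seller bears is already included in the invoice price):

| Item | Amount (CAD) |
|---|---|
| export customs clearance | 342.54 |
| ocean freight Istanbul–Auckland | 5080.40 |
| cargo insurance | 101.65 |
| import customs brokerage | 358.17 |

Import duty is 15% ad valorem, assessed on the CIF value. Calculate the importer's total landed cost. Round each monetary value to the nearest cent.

Total landed cost: CAD 298793.37

CFR: the seller pays costs through ocean freight to the destination port, but not insurance.
Already in the invoice (seller's account under CFR): export clearance, freight — exclude.
CIF value = CFR price + insurance = 259407.22 + 101.65 = 259508.87
Import duty = 259508.87 × 15% = 38926.33
Buyer bears: insurance 101.65 + brokerage 358.17 + duty 38926.33 = 39386.15
Landed cost = invoice 259407.22 + 39386.15 = 298793.37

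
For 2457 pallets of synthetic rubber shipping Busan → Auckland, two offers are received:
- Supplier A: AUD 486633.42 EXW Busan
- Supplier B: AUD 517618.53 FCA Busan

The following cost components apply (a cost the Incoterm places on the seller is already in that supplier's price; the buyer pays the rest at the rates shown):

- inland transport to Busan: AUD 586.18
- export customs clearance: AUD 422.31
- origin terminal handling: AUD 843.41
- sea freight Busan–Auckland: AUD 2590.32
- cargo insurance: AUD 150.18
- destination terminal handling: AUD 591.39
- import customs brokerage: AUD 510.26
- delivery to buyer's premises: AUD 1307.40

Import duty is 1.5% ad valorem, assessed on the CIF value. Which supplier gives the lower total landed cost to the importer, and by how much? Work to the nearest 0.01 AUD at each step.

Supplier A is cheaper by AUD 30426.27

Supplier A (EXW):
CIF value = EXW price + inland to port + export clearance + origin terminal + freight + insurance = 486633.42 + 586.18 + 422.31 + 843.41 + 2590.32 + 150.18 = 491225.82
Import duty = 491225.82 × 1.5% = 7368.39
Buyer bears (A): 586.18 + 422.31 + 843.41 + 2590.32 + 150.18 + 591.39 + 510.26 + 1307.40 = 7001.45
Landed cost (A) = invoice 486633.42 + 7001.45 + duty 7368.39 = 501003.26
Supplier B (FCA):
CIF value = FCA price + origin terminal + freight + insurance = 517618.53 + 843.41 + 2590.32 + 150.18 = 521202.44
Import duty = 521202.44 × 1.5% = 7818.04
Buyer bears (B): 843.41 + 2590.32 + 150.18 + 591.39 + 510.26 + 1307.40 = 5992.96
Landed cost (B) = invoice 517618.53 + 5992.96 + duty 7818.04 = 531429.53
Difference = |501003.26 − 531429.53| = 30426.27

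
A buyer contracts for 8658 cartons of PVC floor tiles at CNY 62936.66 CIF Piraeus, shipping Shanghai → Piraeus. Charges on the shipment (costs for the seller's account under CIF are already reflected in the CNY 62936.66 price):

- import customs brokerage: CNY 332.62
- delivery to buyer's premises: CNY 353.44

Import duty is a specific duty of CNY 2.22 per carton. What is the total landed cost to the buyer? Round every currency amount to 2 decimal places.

Total landed cost: CNY 82843.48

CIF: the seller pays costs through ocean freight and marine insurance to the destination port.
The CIF price already equals the CIF value: 62936.66
Import duty = 8658 × 2.22 = 19220.76
Buyer bears: brokerage 332.62 + delivery 353.44 + duty 19220.76 = 19906.82
Landed cost = invoice 62936.66 + 19906.82 = 82843.48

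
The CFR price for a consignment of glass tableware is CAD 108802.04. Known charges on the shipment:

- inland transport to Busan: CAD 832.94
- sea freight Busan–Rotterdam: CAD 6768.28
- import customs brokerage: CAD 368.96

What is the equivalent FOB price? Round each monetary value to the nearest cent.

FOB price: CAD 102033.76

Not relevant to the conversion: inland to port — on the seller under both CFR and FOB; already in the CFR price and stays in the FOB price. brokerage — on the buyer under both terms; not part of either seller's price.
From CFR to FOB, the seller no longer bears: freight.
FOB price = 108802.04 − 6768.28 = 102033.76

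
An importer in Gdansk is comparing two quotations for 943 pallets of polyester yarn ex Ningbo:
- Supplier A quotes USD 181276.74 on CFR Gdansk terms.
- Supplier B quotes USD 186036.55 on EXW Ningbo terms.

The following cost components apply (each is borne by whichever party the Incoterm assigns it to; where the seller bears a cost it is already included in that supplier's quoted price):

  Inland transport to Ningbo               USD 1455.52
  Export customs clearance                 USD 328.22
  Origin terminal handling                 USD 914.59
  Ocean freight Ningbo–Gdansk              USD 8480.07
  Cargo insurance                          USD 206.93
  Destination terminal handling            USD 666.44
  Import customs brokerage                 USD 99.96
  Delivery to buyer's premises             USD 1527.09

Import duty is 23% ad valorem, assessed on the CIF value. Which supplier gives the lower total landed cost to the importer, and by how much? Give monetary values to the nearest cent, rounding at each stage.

Supplier A (CFR):
CIF value = CFR price + insurance = 181276.74 + 206.93 = 181483.67
Import duty = 181483.67 × 23% = 41741.24
Buyer bears (A): 206.93 + 666.44 + 99.96 + 1527.09 = 2500.42
Landed cost (A) = invoice 181276.74 + 2500.42 + duty 41741.24 = 225518.40
Supplier B (EXW):
CIF value = EXW price + inland to port + export clearance + origin terminal + freight + insurance = 186036.55 + 1455.52 + 328.22 + 914.59 + 8480.07 + 206.93 = 197421.88
Import duty = 197421.88 × 23% = 45407.03
Buyer bears (B): 1455.52 + 328.22 + 914.59 + 8480.07 + 206.93 + 666.44 + 99.96 + 1527.09 = 13678.82
Landed cost (B) = invoice 186036.55 + 13678.82 + duty 45407.03 = 245122.40
Difference = |225518.40 − 245122.40| = 19604.00

Supplier A is cheaper by USD 19604.00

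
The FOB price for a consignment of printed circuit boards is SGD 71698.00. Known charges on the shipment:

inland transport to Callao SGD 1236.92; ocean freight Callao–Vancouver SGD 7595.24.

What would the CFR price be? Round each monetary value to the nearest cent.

Not relevant to the conversion: inland to port — on the seller under both FOB and CFR; already in the FOB price and stays in the CFR price.
From FOB to CFR, the seller additionally bears: freight.
CFR price = 71698.00 + 7595.24 = 79293.24

CFR price: SGD 79293.24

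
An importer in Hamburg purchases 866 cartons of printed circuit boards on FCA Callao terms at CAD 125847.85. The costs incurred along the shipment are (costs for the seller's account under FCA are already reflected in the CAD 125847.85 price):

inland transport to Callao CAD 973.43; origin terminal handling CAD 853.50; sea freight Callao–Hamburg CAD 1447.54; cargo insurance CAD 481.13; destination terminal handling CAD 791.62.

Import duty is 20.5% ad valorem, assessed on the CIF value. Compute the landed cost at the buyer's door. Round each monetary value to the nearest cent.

FCA: the seller delivers export-cleared goods to the carrier; the buyer bears costs from that point.
Already in the invoice (seller's account under FCA): inland to port — exclude.
CIF value = FCA price + origin terminal + freight + insurance = 125847.85 + 853.50 + 1447.54 + 481.13 = 128630.02
Import duty = 128630.02 × 20.5% = 26369.15
Buyer bears: origin terminal 853.50 + freight 1447.54 + insurance 481.13 + destination terminal 791.62 + duty 26369.15 = 29942.94
Landed cost = invoice 125847.85 + 29942.94 = 155790.79

Total landed cost: CAD 155790.79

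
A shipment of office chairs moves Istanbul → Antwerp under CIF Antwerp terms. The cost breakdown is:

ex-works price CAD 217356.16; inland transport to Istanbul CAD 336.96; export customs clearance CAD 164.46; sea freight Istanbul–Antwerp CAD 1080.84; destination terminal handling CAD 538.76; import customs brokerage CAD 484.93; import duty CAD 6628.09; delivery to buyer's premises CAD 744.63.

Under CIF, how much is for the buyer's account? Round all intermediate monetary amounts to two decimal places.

CIF: the seller pays costs through ocean freight and marine insurance to the destination port.
Seller's account: goods 217356.16 + inland to port 336.96 + export clearance 164.46 + freight 1080.84 = 218938.42
Buyer's account: destination terminal 538.76 + brokerage 484.93 + duty 6628.09 + delivery 744.63 = 8396.41

Buyer's account: CAD 8396.41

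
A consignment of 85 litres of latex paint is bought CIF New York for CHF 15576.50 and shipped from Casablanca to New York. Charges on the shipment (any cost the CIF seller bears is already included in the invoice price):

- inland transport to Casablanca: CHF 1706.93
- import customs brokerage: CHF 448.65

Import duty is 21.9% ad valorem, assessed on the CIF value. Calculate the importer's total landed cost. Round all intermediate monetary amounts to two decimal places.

Total landed cost: CHF 19436.40

CIF: the seller pays costs through ocean freight and marine insurance to the destination port.
Already in the invoice (seller's account under CIF): inland to port — exclude.
The CIF price already equals the CIF value: 15576.50
Import duty = 15576.50 × 21.9% = 3411.25
Buyer bears: brokerage 448.65 + duty 3411.25 = 3859.90
Landed cost = invoice 15576.50 + 3859.90 = 19436.40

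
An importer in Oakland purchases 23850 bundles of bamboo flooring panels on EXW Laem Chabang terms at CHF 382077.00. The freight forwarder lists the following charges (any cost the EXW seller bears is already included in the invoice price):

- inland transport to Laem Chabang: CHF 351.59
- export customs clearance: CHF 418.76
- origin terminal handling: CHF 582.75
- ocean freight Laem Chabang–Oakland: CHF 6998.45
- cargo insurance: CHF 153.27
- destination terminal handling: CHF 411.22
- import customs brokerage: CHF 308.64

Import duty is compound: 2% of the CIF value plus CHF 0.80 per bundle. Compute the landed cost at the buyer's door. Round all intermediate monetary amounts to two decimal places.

Total landed cost: CHF 418193.32

EXW: the seller makes goods available at their premises; the buyer bears all onward costs.
CIF value = EXW price + inland to port + export clearance + origin terminal + freight + insurance = 382077.00 + 351.59 + 418.76 + 582.75 + 6998.45 + 153.27 = 390581.82
Ad valorem component: 390581.82 × 2% = 7811.64
Specific component: 23850 × 0.80 = 19080.00
Import duty = 7811.64 + 19080.00 = 26891.64
Buyer bears: inland to port 351.59 + export clearance 418.76 + origin terminal 582.75 + freight 6998.45 + insurance 153.27 + destination terminal 411.22 + brokerage 308.64 + duty 26891.64 = 36116.32
Landed cost = invoice 382077.00 + 36116.32 = 418193.32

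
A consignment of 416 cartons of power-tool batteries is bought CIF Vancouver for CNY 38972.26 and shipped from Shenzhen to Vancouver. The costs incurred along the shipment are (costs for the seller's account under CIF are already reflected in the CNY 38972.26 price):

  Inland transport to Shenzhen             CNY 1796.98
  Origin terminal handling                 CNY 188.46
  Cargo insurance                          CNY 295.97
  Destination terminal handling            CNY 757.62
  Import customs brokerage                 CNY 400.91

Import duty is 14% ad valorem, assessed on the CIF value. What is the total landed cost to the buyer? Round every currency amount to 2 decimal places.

CIF: the seller pays costs through ocean freight and marine insurance to the destination port.
Already in the invoice (seller's account under CIF): inland to port, origin terminal, insurance — exclude.
The CIF price already equals the CIF value: 38972.26
Import duty = 38972.26 × 14% = 5456.12
Buyer bears: destination terminal 757.62 + brokerage 400.91 + duty 5456.12 = 6614.65
Landed cost = invoice 38972.26 + 6614.65 = 45586.91

Total landed cost: CNY 45586.91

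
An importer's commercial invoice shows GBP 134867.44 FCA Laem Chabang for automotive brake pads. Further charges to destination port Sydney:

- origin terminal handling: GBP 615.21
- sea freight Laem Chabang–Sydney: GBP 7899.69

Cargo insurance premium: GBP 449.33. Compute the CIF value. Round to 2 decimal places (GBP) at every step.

CIF = FCA price + pre-shipment costs + freight + insurance
CIF = 134867.44 + 615.21 + 7899.69 + 449.33 = 143831.67

CIF value: GBP 143831.67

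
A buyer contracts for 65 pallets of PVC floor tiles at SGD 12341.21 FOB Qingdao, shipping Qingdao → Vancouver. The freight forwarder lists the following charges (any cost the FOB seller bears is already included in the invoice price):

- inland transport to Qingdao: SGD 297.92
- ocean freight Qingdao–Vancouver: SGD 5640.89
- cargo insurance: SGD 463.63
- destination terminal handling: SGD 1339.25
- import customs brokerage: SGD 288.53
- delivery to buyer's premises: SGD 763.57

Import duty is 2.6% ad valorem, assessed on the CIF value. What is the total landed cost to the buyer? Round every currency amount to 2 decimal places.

FOB: the seller bears costs until goods are on board at the origin port; the buyer bears freight, insurance and all costs thereafter.
Already in the invoice (seller's account under FOB): inland to port — exclude.
CIF value = FOB price + freight + insurance = 12341.21 + 5640.89 + 463.63 = 18445.73
Import duty = 18445.73 × 2.6% = 479.59
Buyer bears: freight 5640.89 + insurance 463.63 + destination terminal 1339.25 + brokerage 288.53 + delivery 763.57 + duty 479.59 = 8975.46
Landed cost = invoice 12341.21 + 8975.46 = 21316.67

Total landed cost: SGD 21316.67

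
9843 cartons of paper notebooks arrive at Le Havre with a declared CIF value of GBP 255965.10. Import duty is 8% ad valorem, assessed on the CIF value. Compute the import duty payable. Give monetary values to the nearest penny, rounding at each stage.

Import duty = 255965.10 × 8% = 20477.21

Import duty: GBP 20477.21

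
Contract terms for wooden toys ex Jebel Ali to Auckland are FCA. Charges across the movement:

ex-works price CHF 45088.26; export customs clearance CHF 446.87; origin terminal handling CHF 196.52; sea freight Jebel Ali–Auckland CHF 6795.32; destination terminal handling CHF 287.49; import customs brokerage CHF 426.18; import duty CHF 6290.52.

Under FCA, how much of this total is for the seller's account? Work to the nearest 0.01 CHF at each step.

FCA: the seller delivers export-cleared goods to the carrier; the buyer bears costs from that point.
Seller's account: goods 45088.26 + export clearance 446.87 = 45535.13
Buyer's account: origin terminal 196.52 + freight 6795.32 + destination terminal 287.49 + brokerage 426.18 + duty 6290.52 = 13996.03

Seller's account: CHF 45535.13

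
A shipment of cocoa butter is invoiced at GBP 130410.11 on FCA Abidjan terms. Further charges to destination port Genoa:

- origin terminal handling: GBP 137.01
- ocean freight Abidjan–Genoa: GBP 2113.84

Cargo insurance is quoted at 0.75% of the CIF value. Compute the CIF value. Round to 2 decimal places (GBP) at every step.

CIF value: GBP 133663.44

Let C be the CIF value. C = FCA price + pre-shipment costs + freight + 0.75% × C
C − 0.75% × C = 130410.11 + 137.01 + 2113.84
0.9925 × C = 132660.96
C = 132660.96 / 0.9925 = 133663.44
Insurance premium = 0.75% × 133663.44 = 1002.48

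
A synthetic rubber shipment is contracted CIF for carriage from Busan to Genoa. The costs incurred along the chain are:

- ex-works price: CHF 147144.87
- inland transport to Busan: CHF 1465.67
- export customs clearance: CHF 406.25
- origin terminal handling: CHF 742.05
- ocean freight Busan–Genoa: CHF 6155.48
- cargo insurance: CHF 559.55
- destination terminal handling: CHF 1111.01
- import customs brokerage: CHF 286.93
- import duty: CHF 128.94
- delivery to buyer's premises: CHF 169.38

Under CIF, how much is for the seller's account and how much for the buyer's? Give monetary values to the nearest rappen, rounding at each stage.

Seller: CHF 156473.87; buyer: CHF 1696.26

CIF: the seller pays costs through ocean freight and marine insurance to the destination port.
Seller's account: goods 147144.87 + inland to port 1465.67 + export clearance 406.25 + origin terminal 742.05 + freight 6155.48 + insurance 559.55 = 156473.87
Buyer's account: destination terminal 1111.01 + brokerage 286.93 + duty 128.94 + delivery 169.38 = 1696.26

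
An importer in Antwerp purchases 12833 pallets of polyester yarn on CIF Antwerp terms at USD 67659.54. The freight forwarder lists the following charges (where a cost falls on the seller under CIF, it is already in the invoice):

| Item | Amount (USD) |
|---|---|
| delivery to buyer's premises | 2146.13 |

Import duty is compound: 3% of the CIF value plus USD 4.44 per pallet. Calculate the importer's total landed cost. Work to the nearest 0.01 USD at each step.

CIF: the seller pays costs through ocean freight and marine insurance to the destination port.
The CIF price already equals the CIF value: 67659.54
Ad valorem component: 67659.54 × 3% = 2029.79
Specific component: 12833 × 4.44 = 56978.52
Import duty = 2029.79 + 56978.52 = 59008.31
Buyer bears: delivery 2146.13 + duty 59008.31 = 61154.44
Landed cost = invoice 67659.54 + 61154.44 = 128813.98

Total landed cost: USD 128813.98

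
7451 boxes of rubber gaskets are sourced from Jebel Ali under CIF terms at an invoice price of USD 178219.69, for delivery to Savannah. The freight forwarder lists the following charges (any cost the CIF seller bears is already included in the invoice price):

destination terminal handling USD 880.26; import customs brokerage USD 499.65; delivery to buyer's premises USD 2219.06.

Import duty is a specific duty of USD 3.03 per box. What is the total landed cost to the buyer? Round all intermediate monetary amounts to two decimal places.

CIF: the seller pays costs through ocean freight and marine insurance to the destination port.
The CIF price already equals the CIF value: 178219.69
Import duty = 7451 × 3.03 = 22576.53
Buyer bears: destination terminal 880.26 + brokerage 499.65 + delivery 2219.06 + duty 22576.53 = 26175.50
Landed cost = invoice 178219.69 + 26175.50 = 204395.19

Total landed cost: USD 204395.19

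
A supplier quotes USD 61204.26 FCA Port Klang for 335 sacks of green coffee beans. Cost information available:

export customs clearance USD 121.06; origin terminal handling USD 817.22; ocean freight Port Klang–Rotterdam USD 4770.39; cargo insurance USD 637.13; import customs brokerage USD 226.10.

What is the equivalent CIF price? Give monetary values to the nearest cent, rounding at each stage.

Not relevant to the conversion: export clearance — on the seller under both FCA and CIF; already in the FCA price and stays in the CIF price. brokerage — on the buyer under both terms; not part of either seller's price.
From FCA to CIF, the seller additionally bears: origin terminal, freight, insurance.
CIF price = 61204.26 + 817.22 + 4770.39 + 637.13 = 67429.00

CIF price: USD 67429.00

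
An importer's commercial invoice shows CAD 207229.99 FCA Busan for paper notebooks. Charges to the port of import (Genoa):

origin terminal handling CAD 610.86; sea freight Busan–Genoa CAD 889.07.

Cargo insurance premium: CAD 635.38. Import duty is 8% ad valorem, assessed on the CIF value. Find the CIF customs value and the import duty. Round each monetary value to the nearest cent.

CIF value: CAD 209365.30; import duty: CAD 16749.22

CIF = FCA price + pre-shipment costs + freight + insurance
CIF = 207229.99 + 610.86 + 889.07 + 635.38 = 209365.30
Import duty = 209365.30 × 8% = 16749.22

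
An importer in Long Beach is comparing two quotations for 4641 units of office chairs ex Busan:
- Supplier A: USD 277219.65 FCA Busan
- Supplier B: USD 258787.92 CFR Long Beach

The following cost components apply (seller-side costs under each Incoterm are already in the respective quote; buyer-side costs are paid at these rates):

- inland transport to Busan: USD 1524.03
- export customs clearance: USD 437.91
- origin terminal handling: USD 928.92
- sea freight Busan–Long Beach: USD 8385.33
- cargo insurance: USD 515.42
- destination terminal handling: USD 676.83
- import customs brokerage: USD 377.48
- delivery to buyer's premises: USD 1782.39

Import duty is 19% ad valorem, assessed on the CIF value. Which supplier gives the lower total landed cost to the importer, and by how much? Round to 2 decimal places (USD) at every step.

Supplier A (FCA):
CIF value = FCA price + origin terminal + freight + insurance = 277219.65 + 928.92 + 8385.33 + 515.42 = 287049.32
Import duty = 287049.32 × 19% = 54539.37
Buyer bears (A): 928.92 + 8385.33 + 515.42 + 676.83 + 377.48 + 1782.39 = 12666.37
Landed cost (A) = invoice 277219.65 + 12666.37 + duty 54539.37 = 344425.39
Supplier B (CFR):
CIF value = CFR price + insurance = 258787.92 + 515.42 = 259303.34
Import duty = 259303.34 × 19% = 49267.63
Buyer bears (B): 515.42 + 676.83 + 377.48 + 1782.39 = 3352.12
Landed cost (B) = invoice 258787.92 + 3352.12 + duty 49267.63 = 311407.67
Difference = |344425.39 − 311407.67| = 33017.72

Supplier B is cheaper by USD 33017.72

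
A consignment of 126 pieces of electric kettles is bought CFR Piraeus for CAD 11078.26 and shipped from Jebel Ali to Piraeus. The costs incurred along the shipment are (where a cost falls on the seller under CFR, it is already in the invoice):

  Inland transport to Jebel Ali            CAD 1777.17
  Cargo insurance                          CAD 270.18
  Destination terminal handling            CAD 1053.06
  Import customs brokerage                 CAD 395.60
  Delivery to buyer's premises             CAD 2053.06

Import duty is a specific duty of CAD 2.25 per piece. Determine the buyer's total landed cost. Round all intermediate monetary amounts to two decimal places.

CFR: the seller pays costs through ocean freight to the destination port, but not insurance.
Already in the invoice (seller's account under CFR): inland to port — exclude.
CIF value = CFR price + insurance = 11078.26 + 270.18 = 11348.44
Import duty = 126 × 2.25 = 283.50
Buyer bears: insurance 270.18 + destination terminal 1053.06 + brokerage 395.60 + delivery 2053.06 + duty 283.50 = 4055.40
Landed cost = invoice 11078.26 + 4055.40 = 15133.66

Total landed cost: CAD 15133.66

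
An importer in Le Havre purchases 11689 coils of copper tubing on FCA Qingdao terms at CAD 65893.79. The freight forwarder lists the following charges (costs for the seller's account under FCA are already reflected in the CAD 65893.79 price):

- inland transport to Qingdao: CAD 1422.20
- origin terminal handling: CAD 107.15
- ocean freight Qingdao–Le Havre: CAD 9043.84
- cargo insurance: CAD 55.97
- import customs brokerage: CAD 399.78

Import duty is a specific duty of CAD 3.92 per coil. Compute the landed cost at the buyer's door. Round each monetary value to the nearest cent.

FCA: the seller delivers export-cleared goods to the carrier; the buyer bears costs from that point.
Already in the invoice (seller's account under FCA): inland to port — exclude.
CIF value = FCA price + origin terminal + freight + insurance = 65893.79 + 107.15 + 9043.84 + 55.97 = 75100.75
Import duty = 11689 × 3.92 = 45820.88
Buyer bears: origin terminal 107.15 + freight 9043.84 + insurance 55.97 + brokerage 399.78 + duty 45820.88 = 55427.62
Landed cost = invoice 65893.79 + 55427.62 = 121321.41

Total landed cost: CAD 121321.41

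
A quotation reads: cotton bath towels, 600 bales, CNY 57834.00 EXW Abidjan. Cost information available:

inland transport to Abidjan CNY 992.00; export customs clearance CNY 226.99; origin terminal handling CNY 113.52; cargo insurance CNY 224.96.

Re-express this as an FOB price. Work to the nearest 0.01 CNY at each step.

FOB price: CNY 59166.51

Not relevant to the conversion: insurance — on the buyer under both terms; not part of either seller's price.
From EXW to FOB, the seller additionally bears: inland to port, export clearance, origin terminal.
FOB price = 57834.00 + 992.00 + 226.99 + 113.52 = 59166.51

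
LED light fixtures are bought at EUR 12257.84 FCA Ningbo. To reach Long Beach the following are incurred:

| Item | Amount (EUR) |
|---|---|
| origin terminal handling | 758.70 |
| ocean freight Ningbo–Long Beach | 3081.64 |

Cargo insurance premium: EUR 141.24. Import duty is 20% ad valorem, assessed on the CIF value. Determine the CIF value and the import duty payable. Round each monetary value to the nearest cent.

CIF value: EUR 16239.42; import duty: EUR 3247.88

CIF = FCA price + pre-shipment costs + freight + insurance
CIF = 12257.84 + 758.70 + 3081.64 + 141.24 = 16239.42
Import duty = 16239.42 × 20% = 3247.88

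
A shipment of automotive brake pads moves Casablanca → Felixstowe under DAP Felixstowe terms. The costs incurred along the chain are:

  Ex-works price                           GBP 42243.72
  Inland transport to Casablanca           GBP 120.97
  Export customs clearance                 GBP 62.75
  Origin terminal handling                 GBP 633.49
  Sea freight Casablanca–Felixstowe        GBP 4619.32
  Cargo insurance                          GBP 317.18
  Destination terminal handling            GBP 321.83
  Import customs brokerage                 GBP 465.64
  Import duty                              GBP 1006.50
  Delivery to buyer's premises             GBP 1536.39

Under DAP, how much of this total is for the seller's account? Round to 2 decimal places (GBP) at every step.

DAP: the seller bears all costs to the named destination except import duty and clearance.
Seller's account: goods 42243.72 + inland to port 120.97 + export clearance 62.75 + origin terminal 633.49 + freight 4619.32 + insurance 317.18 + destination terminal 321.83 + delivery 1536.39 = 49855.65
Buyer's account: brokerage 465.64 + duty 1006.50 = 1472.14

Seller's account: GBP 49855.65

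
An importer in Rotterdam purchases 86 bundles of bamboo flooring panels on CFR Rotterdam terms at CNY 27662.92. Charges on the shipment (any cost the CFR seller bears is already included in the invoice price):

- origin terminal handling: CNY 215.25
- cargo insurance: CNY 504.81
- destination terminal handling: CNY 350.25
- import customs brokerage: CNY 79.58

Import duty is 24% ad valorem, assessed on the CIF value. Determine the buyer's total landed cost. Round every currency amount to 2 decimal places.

CFR: the seller pays costs through ocean freight to the destination port, but not insurance.
Already in the invoice (seller's account under CFR): origin terminal — exclude.
CIF value = CFR price + insurance = 27662.92 + 504.81 = 28167.73
Import duty = 28167.73 × 24% = 6760.26
Buyer bears: insurance 504.81 + destination terminal 350.25 + brokerage 79.58 + duty 6760.26 = 7694.90
Landed cost = invoice 27662.92 + 7694.90 = 35357.82

Total landed cost: CNY 35357.82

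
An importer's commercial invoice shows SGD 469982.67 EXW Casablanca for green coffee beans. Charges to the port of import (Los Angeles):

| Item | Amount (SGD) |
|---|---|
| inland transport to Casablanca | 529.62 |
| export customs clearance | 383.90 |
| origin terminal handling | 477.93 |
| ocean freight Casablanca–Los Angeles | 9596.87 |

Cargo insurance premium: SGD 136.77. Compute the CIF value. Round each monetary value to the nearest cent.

CIF = EXW price + pre-shipment costs + freight + insurance
CIF = 469982.67 + 529.62 + 383.90 + 477.93 + 9596.87 + 136.77 = 481107.76

CIF value: SGD 481107.76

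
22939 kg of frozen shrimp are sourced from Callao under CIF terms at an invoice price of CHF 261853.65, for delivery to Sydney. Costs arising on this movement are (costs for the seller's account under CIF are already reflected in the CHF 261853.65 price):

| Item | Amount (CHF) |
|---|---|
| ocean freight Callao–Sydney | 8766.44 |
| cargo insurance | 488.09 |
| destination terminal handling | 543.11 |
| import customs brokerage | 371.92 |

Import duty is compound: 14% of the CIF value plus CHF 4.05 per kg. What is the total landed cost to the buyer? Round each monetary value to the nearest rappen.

Total landed cost: CHF 392331.14

CIF: the seller pays costs through ocean freight and marine insurance to the destination port.
Already in the invoice (seller's account under CIF): freight, insurance — exclude.
The CIF price already equals the CIF value: 261853.65
Ad valorem component: 261853.65 × 14% = 36659.51
Specific component: 22939 × 4.05 = 92902.95
Import duty = 36659.51 + 92902.95 = 129562.46
Buyer bears: destination terminal 543.11 + brokerage 371.92 + duty 129562.46 = 130477.49
Landed cost = invoice 261853.65 + 130477.49 = 392331.14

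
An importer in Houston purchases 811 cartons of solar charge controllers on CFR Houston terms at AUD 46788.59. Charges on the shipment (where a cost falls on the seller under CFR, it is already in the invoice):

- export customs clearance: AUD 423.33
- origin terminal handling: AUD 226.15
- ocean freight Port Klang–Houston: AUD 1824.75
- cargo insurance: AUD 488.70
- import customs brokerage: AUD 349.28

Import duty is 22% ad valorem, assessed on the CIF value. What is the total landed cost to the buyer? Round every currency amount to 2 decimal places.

CFR: the seller pays costs through ocean freight to the destination port, but not insurance.
Already in the invoice (seller's account under CFR): export clearance, origin terminal, freight — exclude.
CIF value = CFR price + insurance = 46788.59 + 488.70 = 47277.29
Import duty = 47277.29 × 22% = 10401.00
Buyer bears: insurance 488.70 + brokerage 349.28 + duty 10401.00 = 11238.98
Landed cost = invoice 46788.59 + 11238.98 = 58027.57

Total landed cost: AUD 58027.57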